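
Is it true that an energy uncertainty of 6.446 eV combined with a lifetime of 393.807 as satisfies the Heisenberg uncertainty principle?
Yes, it satisfies the uncertainty relation.

Calculate the product ΔEΔt:
ΔE = 6.446 eV = 1.033e-18 J
ΔEΔt = (1.033e-18 J) × (3.938e-16 s)
ΔEΔt = 4.067e-34 J·s

Compare to the minimum allowed value ℏ/2:
ℏ/2 = 5.273e-35 J·s

Since ΔEΔt = 4.067e-34 J·s ≥ 5.273e-35 J·s = ℏ/2,
this satisfies the uncertainty relation.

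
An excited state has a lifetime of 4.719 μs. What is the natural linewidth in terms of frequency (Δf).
16.863 kHz

Using the energy-time uncertainty principle and E = hf:
ΔEΔt ≥ ℏ/2
hΔf·Δt ≥ ℏ/2

The minimum frequency uncertainty is:
Δf = ℏ/(2hτ) = 1/(4πτ)
Δf = 1/(4π × 4.719e-06 s)
Δf = 1.686e+04 Hz = 16.863 kHz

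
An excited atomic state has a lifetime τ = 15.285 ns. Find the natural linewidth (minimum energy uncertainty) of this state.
21.531 neV

Using the energy-time uncertainty principle:
ΔEΔt ≥ ℏ/2

The lifetime τ represents the time uncertainty Δt.
The natural linewidth (minimum energy uncertainty) is:

ΔE = ℏ/(2τ)
ΔE = (1.055e-34 J·s) / (2 × 1.529e-08 s)
ΔE = 3.450e-27 J = 21.531 neV

This natural linewidth limits the precision of spectroscopic measurements.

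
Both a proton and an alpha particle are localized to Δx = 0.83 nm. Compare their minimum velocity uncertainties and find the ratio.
The proton has the larger minimum velocity uncertainty, by a ratio of 4.0.

For both particles, Δp_min = ℏ/(2Δx) = 6.353e-26 kg·m/s (same for both).

The velocity uncertainty is Δv = Δp/m:
- proton: Δv = 6.353e-26 / 1.673e-27 = 3.798e+01 m/s = 37.981 m/s
- alpha particle: Δv = 6.353e-26 / 6.645e-27 = 9.561e+00 m/s = 9.561 m/s

Ratio: 3.798e+01 / 9.561e+00 = 4.0

The lighter particle has larger velocity uncertainty because Δv ∝ 1/m.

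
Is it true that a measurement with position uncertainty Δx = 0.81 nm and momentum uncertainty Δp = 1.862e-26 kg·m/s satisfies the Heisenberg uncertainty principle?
No, it violates the uncertainty principle (impossible measurement).

Calculate the product ΔxΔp:
ΔxΔp = (8.100e-10 m) × (1.862e-26 kg·m/s)
ΔxΔp = 1.508e-35 J·s

Compare to the minimum allowed value ℏ/2:
ℏ/2 = 5.273e-35 J·s

Since ΔxΔp = 1.508e-35 J·s < 5.273e-35 J·s = ℏ/2,
the measurement violates the uncertainty principle.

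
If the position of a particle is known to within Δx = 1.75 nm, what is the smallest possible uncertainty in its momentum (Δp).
3.013 × 10^-26 kg·m/s

Using the Heisenberg uncertainty principle:
ΔxΔp ≥ ℏ/2

The minimum uncertainty in momentum is:
Δp_min = ℏ/(2Δx)
Δp_min = (1.055e-34 J·s) / (2 × 1.750e-09 m)
Δp_min = 3.013e-26 kg·m/s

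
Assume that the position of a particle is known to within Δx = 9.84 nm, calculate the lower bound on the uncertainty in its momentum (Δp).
5.359 × 10^-27 kg·m/s

Using the Heisenberg uncertainty principle:
ΔxΔp ≥ ℏ/2

The minimum uncertainty in momentum is:
Δp_min = ℏ/(2Δx)
Δp_min = (1.055e-34 J·s) / (2 × 9.840e-09 m)
Δp_min = 5.359e-27 kg·m/s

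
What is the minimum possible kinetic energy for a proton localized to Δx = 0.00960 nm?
56.287 meV

Localizing a particle requires giving it sufficient momentum uncertainty:

1. From uncertainty principle: Δp ≥ ℏ/(2Δx)
   Δp_min = (1.055e-34 J·s) / (2 × 9.600e-12 m)
   Δp_min = 5.493e-24 kg·m/s

2. This momentum uncertainty corresponds to kinetic energy:
   KE ≈ (Δp)²/(2m) = (5.493e-24)²/(2 × 1.673e-27 kg)
   KE = 9.018e-21 J = 56.287 meV

Tighter localization requires more energy.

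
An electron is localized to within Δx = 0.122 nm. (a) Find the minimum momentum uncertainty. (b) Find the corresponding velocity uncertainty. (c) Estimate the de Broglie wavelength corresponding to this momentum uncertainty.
(a) Δp_min = 4.322 × 10^-25 kg·m/s
(b) Δv_min = 474.458 km/s
(c) λ_dB = 1.533 nm

Step-by-step:

(a) From the uncertainty principle:
Δp_min = ℏ/(2Δx) = (1.055e-34 J·s)/(2 × 1.220e-10 m) = 4.322e-25 kg·m/s

(b) The velocity uncertainty:
Δv = Δp/m = (4.322e-25 kg·m/s)/(9.109e-31 kg) = 4.745e+05 m/s = 474.458 km/s

(c) The de Broglie wavelength for this momentum:
λ = h/p = (6.626e-34 J·s)/(4.322e-25 kg·m/s) = 1.533e-09 m = 1.533 nm

Note: The de Broglie wavelength is comparable to the localization size, as expected from wave-particle duality.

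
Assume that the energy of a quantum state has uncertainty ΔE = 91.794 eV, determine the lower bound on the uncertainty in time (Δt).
3.585 as

Using the energy-time uncertainty principle:
ΔEΔt ≥ ℏ/2

The minimum uncertainty in time is:
Δt_min = ℏ/(2ΔE)
Δt_min = (1.055e-34 J·s) / (2 × 1.471e-17 J)
Δt_min = 3.585e-18 s = 3.585 as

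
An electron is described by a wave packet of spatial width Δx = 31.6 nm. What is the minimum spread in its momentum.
1.669 × 10^-27 kg·m/s

For a wave packet, the spatial width Δx and momentum spread Δp are related by the uncertainty principle:
ΔxΔp ≥ ℏ/2

The minimum momentum spread is:
Δp_min = ℏ/(2Δx)
Δp_min = (1.055e-34 J·s) / (2 × 3.160e-08 m)
Δp_min = 1.669e-27 kg·m/s

A wave packet cannot have both a well-defined position and well-defined momentum.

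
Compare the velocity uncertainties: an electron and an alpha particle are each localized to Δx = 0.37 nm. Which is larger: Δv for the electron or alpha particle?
The electron has the larger minimum velocity uncertainty, by a ratio of 7294.3.

For both particles, Δp_min = ℏ/(2Δx) = 1.425e-25 kg·m/s (same for both).

The velocity uncertainty is Δv = Δp/m:
- electron: Δv = 1.425e-25 / 9.109e-31 = 1.564e+05 m/s = 156.443 km/s
- alpha particle: Δv = 1.425e-25 / 6.645e-27 = 2.145e+01 m/s = 21.447 m/s

Ratio: 1.564e+05 / 2.145e+01 = 7294.3

The lighter particle has larger velocity uncertainty because Δv ∝ 1/m.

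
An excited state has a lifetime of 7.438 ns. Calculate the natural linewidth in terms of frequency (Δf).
10.699 MHz

Using the energy-time uncertainty principle and E = hf:
ΔEΔt ≥ ℏ/2
hΔf·Δt ≥ ℏ/2

The minimum frequency uncertainty is:
Δf = ℏ/(2hτ) = 1/(4πτ)
Δf = 1/(4π × 7.438e-09 s)
Δf = 1.070e+07 Hz = 10.699 MHz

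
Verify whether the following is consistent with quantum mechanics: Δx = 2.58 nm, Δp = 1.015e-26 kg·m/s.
No, it violates the uncertainty principle (impossible measurement).

Calculate the product ΔxΔp:
ΔxΔp = (2.580e-09 m) × (1.015e-26 kg·m/s)
ΔxΔp = 2.619e-35 J·s

Compare to the minimum allowed value ℏ/2:
ℏ/2 = 5.273e-35 J·s

Since ΔxΔp = 2.619e-35 J·s < 5.273e-35 J·s = ℏ/2,
the measurement violates the uncertainty principle.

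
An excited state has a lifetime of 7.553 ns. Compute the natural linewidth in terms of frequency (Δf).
10.536 MHz

Using the energy-time uncertainty principle and E = hf:
ΔEΔt ≥ ℏ/2
hΔf·Δt ≥ ℏ/2

The minimum frequency uncertainty is:
Δf = ℏ/(2hτ) = 1/(4πτ)
Δf = 1/(4π × 7.553e-09 s)
Δf = 1.054e+07 Hz = 10.536 MHz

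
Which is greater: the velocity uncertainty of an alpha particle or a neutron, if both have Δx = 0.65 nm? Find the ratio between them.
The neutron has the larger minimum velocity uncertainty, by a ratio of 4.0.

For both particles, Δp_min = ℏ/(2Δx) = 8.112e-26 kg·m/s (same for both).

The velocity uncertainty is Δv = Δp/m:
- alpha particle: Δv = 8.112e-26 / 6.645e-27 = 1.221e+01 m/s = 12.208 m/s
- neutron: Δv = 8.112e-26 / 1.675e-27 = 4.843e+01 m/s = 48.432 m/s

Ratio: 4.843e+01 / 1.221e+01 = 4.0

The lighter particle has larger velocity uncertainty because Δv ∝ 1/m.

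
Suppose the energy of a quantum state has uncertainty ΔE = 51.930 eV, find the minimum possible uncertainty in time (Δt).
6.337 as

Using the energy-time uncertainty principle:
ΔEΔt ≥ ℏ/2

The minimum uncertainty in time is:
Δt_min = ℏ/(2ΔE)
Δt_min = (1.055e-34 J·s) / (2 × 8.320e-18 J)
Δt_min = 6.337e-18 s = 6.337 as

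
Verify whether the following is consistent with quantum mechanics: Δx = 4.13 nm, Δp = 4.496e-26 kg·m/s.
Yes, it satisfies the uncertainty principle.

Calculate the product ΔxΔp:
ΔxΔp = (4.130e-09 m) × (4.496e-26 kg·m/s)
ΔxΔp = 1.857e-34 J·s

Compare to the minimum allowed value ℏ/2:
ℏ/2 = 5.273e-35 J·s

Since ΔxΔp = 1.857e-34 J·s ≥ 5.273e-35 J·s = ℏ/2,
the measurement satisfies the uncertainty principle.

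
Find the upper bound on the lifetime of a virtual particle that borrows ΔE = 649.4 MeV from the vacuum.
5.068 × 10^-25 s

Using the energy-time uncertainty principle:
ΔEΔt ≥ ℏ/2

For a virtual particle borrowing energy ΔE, the maximum lifetime is:
Δt_max = ℏ/(2ΔE)

Converting energy:
ΔE = 649.4 MeV = 1.040e-10 J

Δt_max = (1.055e-34 J·s) / (2 × 1.040e-10 J)
Δt_max = 5.068e-25 s = 5.068 × 10^-25 s

Virtual particles with higher borrowed energy exist for shorter times.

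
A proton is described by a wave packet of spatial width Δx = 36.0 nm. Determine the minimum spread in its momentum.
1.465 × 10^-27 kg·m/s

For a wave packet, the spatial width Δx and momentum spread Δp are related by the uncertainty principle:
ΔxΔp ≥ ℏ/2

The minimum momentum spread is:
Δp_min = ℏ/(2Δx)
Δp_min = (1.055e-34 J·s) / (2 × 3.600e-08 m)
Δp_min = 1.465e-27 kg·m/s

A wave packet cannot have both a well-defined position and well-defined momentum.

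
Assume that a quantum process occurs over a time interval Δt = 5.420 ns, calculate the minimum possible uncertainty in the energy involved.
60.721 neV

Using the energy-time uncertainty principle:
ΔEΔt ≥ ℏ/2

The minimum uncertainty in energy is:
ΔE_min = ℏ/(2Δt)
ΔE_min = (1.055e-34 J·s) / (2 × 5.420e-09 s)
ΔE_min = 9.729e-27 J = 60.721 neV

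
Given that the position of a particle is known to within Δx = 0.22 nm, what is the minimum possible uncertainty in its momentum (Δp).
2.397 × 10^-25 kg·m/s

Using the Heisenberg uncertainty principle:
ΔxΔp ≥ ℏ/2

The minimum uncertainty in momentum is:
Δp_min = ℏ/(2Δx)
Δp_min = (1.055e-34 J·s) / (2 × 2.200e-10 m)
Δp_min = 2.397e-25 kg·m/s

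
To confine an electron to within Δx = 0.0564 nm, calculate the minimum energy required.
2.994 eV

Localizing a particle requires giving it sufficient momentum uncertainty:

1. From uncertainty principle: Δp ≥ ℏ/(2Δx)
   Δp_min = (1.055e-34 J·s) / (2 × 5.640e-11 m)
   Δp_min = 9.349e-25 kg·m/s

2. This momentum uncertainty corresponds to kinetic energy:
   KE ≈ (Δp)²/(2m) = (9.349e-25)²/(2 × 9.109e-31 kg)
   KE = 4.798e-19 J = 2.994 eV

Tighter localization requires more energy.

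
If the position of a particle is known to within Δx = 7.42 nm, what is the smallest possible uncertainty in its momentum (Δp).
7.106 × 10^-27 kg·m/s

Using the Heisenberg uncertainty principle:
ΔxΔp ≥ ℏ/2

The minimum uncertainty in momentum is:
Δp_min = ℏ/(2Δx)
Δp_min = (1.055e-34 J·s) / (2 × 7.420e-09 m)
Δp_min = 7.106e-27 kg·m/s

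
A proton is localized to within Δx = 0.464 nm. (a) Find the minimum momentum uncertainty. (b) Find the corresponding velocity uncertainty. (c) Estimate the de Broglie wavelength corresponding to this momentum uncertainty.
(a) Δp_min = 1.136 × 10^-25 kg·m/s
(b) Δv_min = 67.941 m/s
(c) λ_dB = 5.831 nm

Step-by-step:

(a) From the uncertainty principle:
Δp_min = ℏ/(2Δx) = (1.055e-34 J·s)/(2 × 4.640e-10 m) = 1.136e-25 kg·m/s

(b) The velocity uncertainty:
Δv = Δp/m = (1.136e-25 kg·m/s)/(1.673e-27 kg) = 6.794e+01 m/s = 67.941 m/s

(c) The de Broglie wavelength for this momentum:
λ = h/p = (6.626e-34 J·s)/(1.136e-25 kg·m/s) = 5.831e-09 m = 5.831 nm

Note: The de Broglie wavelength is comparable to the localization size, as expected from wave-particle duality.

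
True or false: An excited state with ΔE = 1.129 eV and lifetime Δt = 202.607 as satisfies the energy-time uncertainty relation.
No, it violates the uncertainty relation.

Calculate the product ΔEΔt:
ΔE = 1.129 eV = 1.809e-19 J
ΔEΔt = (1.809e-19 J) × (2.026e-16 s)
ΔEΔt = 3.665e-35 J·s

Compare to the minimum allowed value ℏ/2:
ℏ/2 = 5.273e-35 J·s

Since ΔEΔt = 3.665e-35 J·s < 5.273e-35 J·s = ℏ/2,
this violates the uncertainty relation.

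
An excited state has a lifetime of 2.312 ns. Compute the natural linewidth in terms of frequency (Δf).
34.419 MHz

Using the energy-time uncertainty principle and E = hf:
ΔEΔt ≥ ℏ/2
hΔf·Δt ≥ ℏ/2

The minimum frequency uncertainty is:
Δf = ℏ/(2hτ) = 1/(4πτ)
Δf = 1/(4π × 2.312e-09 s)
Δf = 3.442e+07 Hz = 34.419 MHz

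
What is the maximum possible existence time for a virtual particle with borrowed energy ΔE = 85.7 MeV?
3.840 ys

Using the energy-time uncertainty principle:
ΔEΔt ≥ ℏ/2

For a virtual particle borrowing energy ΔE, the maximum lifetime is:
Δt_max = ℏ/(2ΔE)

Converting energy:
ΔE = 85.7 MeV = 1.373e-11 J

Δt_max = (1.055e-34 J·s) / (2 × 1.373e-11 J)
Δt_max = 3.840e-24 s = 3.840 ys

Virtual particles with higher borrowed energy exist for shorter times.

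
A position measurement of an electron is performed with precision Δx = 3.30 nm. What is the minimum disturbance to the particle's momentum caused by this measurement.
1.598 × 10^-26 kg·m/s

The uncertainty principle implies that measuring position disturbs momentum:
ΔxΔp ≥ ℏ/2

When we measure position with precision Δx, we necessarily introduce a momentum uncertainty:
Δp ≥ ℏ/(2Δx)
Δp_min = (1.055e-34 J·s) / (2 × 3.300e-09 m)
Δp_min = 1.598e-26 kg·m/s

The more precisely we measure position, the greater the momentum disturbance.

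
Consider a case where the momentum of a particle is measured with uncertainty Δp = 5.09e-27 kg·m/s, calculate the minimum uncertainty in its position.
10.359 nm

Using the Heisenberg uncertainty principle:
ΔxΔp ≥ ℏ/2

The minimum uncertainty in position is:
Δx_min = ℏ/(2Δp)
Δx_min = (1.055e-34 J·s) / (2 × 5.090e-27 kg·m/s)
Δx_min = 1.036e-08 m = 10.359 nm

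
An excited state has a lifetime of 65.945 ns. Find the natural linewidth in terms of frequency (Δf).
1.207 MHz

Using the energy-time uncertainty principle and E = hf:
ΔEΔt ≥ ℏ/2
hΔf·Δt ≥ ℏ/2

The minimum frequency uncertainty is:
Δf = ℏ/(2hτ) = 1/(4πτ)
Δf = 1/(4π × 6.594e-08 s)
Δf = 1.207e+06 Hz = 1.207 MHz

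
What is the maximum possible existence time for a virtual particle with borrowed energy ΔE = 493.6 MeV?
6.667 × 10^-25 s

Using the energy-time uncertainty principle:
ΔEΔt ≥ ℏ/2

For a virtual particle borrowing energy ΔE, the maximum lifetime is:
Δt_max = ℏ/(2ΔE)

Converting energy:
ΔE = 493.6 MeV = 7.908e-11 J

Δt_max = (1.055e-34 J·s) / (2 × 7.908e-11 J)
Δt_max = 6.667e-25 s = 6.667 × 10^-25 s

Virtual particles with higher borrowed energy exist for shorter times.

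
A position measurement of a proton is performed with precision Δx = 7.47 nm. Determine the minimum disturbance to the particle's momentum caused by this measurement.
7.059 × 10^-27 kg·m/s

The uncertainty principle implies that measuring position disturbs momentum:
ΔxΔp ≥ ℏ/2

When we measure position with precision Δx, we necessarily introduce a momentum uncertainty:
Δp ≥ ℏ/(2Δx)
Δp_min = (1.055e-34 J·s) / (2 × 7.470e-09 m)
Δp_min = 7.059e-27 kg·m/s

The more precisely we measure position, the greater the momentum disturbance.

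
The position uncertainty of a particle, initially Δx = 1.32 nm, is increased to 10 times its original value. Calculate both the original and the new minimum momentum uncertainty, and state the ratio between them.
Original Δp_min = 3.995 × 10^-26 kg·m/s; new Δp'_min = 3.995 × 10^-27 kg·m/s; ratio Δp'_min/Δp_min = 1/10.

From the uncertainty principle ΔxΔp ≥ ℏ/2, the minimum momentum uncertainty is Δp_min = ℏ/(2Δx).

Original (Δx = 1.32 nm = 1.320e-09 m):
Δp_min = (1.055e-34 J·s)/(2 × 1.320e-09 m) = 3.995e-26 kg·m/s

When Δx → 10Δx:
Δp'_min = ℏ/(2 × 10Δx) = (1/10) × ℏ/(2Δx) = (1/10) × Δp_min
Δp'_min = 1/10 × 3.995e-26 kg·m/s = 3.995e-27 kg·m/s

Since Δp_min ∝ 1/Δx, when Δx is increased to 10 times its original value, Δp_min decreases to 1/10 of its original value.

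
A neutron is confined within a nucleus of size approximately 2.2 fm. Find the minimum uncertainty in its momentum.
2.397 × 10^-20 kg·m/s

Using the Heisenberg uncertainty principle:
ΔxΔp ≥ ℏ/2

With Δx ≈ L = 2.200e-15 m (the confinement size):
Δp_min = ℏ/(2Δx)
Δp_min = (1.055e-34 J·s) / (2 × 2.200e-15 m)
Δp_min = 2.397e-20 kg·m/s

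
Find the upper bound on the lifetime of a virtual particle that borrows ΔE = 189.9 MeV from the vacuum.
1.733 ys

Using the energy-time uncertainty principle:
ΔEΔt ≥ ℏ/2

For a virtual particle borrowing energy ΔE, the maximum lifetime is:
Δt_max = ℏ/(2ΔE)

Converting energy:
ΔE = 189.9 MeV = 3.043e-11 J

Δt_max = (1.055e-34 J·s) / (2 × 3.043e-11 J)
Δt_max = 1.733e-24 s = 1.733 ys

Virtual particles with higher borrowed energy exist for shorter times.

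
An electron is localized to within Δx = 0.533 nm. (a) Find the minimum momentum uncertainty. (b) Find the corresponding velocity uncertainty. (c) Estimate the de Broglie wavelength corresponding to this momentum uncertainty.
(a) Δp_min = 9.893 × 10^-26 kg·m/s
(b) Δv_min = 108.600 km/s
(c) λ_dB = 6.698 nm

Step-by-step:

(a) From the uncertainty principle:
Δp_min = ℏ/(2Δx) = (1.055e-34 J·s)/(2 × 5.330e-10 m) = 9.893e-26 kg·m/s

(b) The velocity uncertainty:
Δv = Δp/m = (9.893e-26 kg·m/s)/(9.109e-31 kg) = 1.086e+05 m/s = 108.600 km/s

(c) The de Broglie wavelength for this momentum:
λ = h/p = (6.626e-34 J·s)/(9.893e-26 kg·m/s) = 6.698e-09 m = 6.698 nm

Note: The de Broglie wavelength is comparable to the localization size, as expected from wave-particle duality.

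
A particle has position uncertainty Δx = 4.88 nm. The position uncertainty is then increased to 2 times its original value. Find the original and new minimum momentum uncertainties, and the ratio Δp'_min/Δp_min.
Original Δp_min = 1.081 × 10^-26 kg·m/s; new Δp'_min = 5.403 × 10^-27 kg·m/s; ratio Δp'_min/Δp_min = 1/2.

From the uncertainty principle ΔxΔp ≥ ℏ/2, the minimum momentum uncertainty is Δp_min = ℏ/(2Δx).

Original (Δx = 4.88 nm = 4.880e-09 m):
Δp_min = (1.055e-34 J·s)/(2 × 4.880e-09 m) = 1.081e-26 kg·m/s

When Δx → 2Δx:
Δp'_min = ℏ/(2 × 2Δx) = (1/2) × ℏ/(2Δx) = (1/2) × Δp_min
Δp'_min = 1/2 × 1.081e-26 kg·m/s = 5.403e-27 kg·m/s

Since Δp_min ∝ 1/Δx, when Δx is increased to 2 times its original value, Δp_min decreases to 1/2 of its original value.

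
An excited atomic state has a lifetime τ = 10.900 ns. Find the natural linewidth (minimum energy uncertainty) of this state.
30.193 neV

Using the energy-time uncertainty principle:
ΔEΔt ≥ ℏ/2

The lifetime τ represents the time uncertainty Δt.
The natural linewidth (minimum energy uncertainty) is:

ΔE = ℏ/(2τ)
ΔE = (1.055e-34 J·s) / (2 × 1.090e-08 s)
ΔE = 4.837e-27 J = 30.193 neV

This natural linewidth limits the precision of spectroscopic measurements.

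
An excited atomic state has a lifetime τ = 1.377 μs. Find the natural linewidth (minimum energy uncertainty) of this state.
239.002 peV

Using the energy-time uncertainty principle:
ΔEΔt ≥ ℏ/2

The lifetime τ represents the time uncertainty Δt.
The natural linewidth (minimum energy uncertainty) is:

ΔE = ℏ/(2τ)
ΔE = (1.055e-34 J·s) / (2 × 1.377e-06 s)
ΔE = 3.829e-29 J = 239.002 peV

This natural linewidth limits the precision of spectroscopic measurements.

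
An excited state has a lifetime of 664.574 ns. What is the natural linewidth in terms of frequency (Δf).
119.742 kHz

Using the energy-time uncertainty principle and E = hf:
ΔEΔt ≥ ℏ/2
hΔf·Δt ≥ ℏ/2

The minimum frequency uncertainty is:
Δf = ℏ/(2hτ) = 1/(4πτ)
Δf = 1/(4π × 6.646e-07 s)
Δf = 1.197e+05 Hz = 119.742 kHz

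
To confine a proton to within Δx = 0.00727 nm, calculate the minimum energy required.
98.149 meV

Localizing a particle requires giving it sufficient momentum uncertainty:

1. From uncertainty principle: Δp ≥ ℏ/(2Δx)
   Δp_min = (1.055e-34 J·s) / (2 × 7.270e-12 m)
   Δp_min = 7.253e-24 kg·m/s

2. This momentum uncertainty corresponds to kinetic energy:
   KE ≈ (Δp)²/(2m) = (7.253e-24)²/(2 × 1.673e-27 kg)
   KE = 1.573e-20 J = 98.149 meV

Tighter localization requires more energy.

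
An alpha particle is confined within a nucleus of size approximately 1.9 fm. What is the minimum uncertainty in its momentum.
2.775 × 10^-20 kg·m/s

Using the Heisenberg uncertainty principle:
ΔxΔp ≥ ℏ/2

With Δx ≈ L = 1.900e-15 m (the confinement size):
Δp_min = ℏ/(2Δx)
Δp_min = (1.055e-34 J·s) / (2 × 1.900e-15 m)
Δp_min = 2.775e-20 kg·m/s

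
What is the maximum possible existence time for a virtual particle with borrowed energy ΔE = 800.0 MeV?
4.114 × 10^-25 s

Using the energy-time uncertainty principle:
ΔEΔt ≥ ℏ/2

For a virtual particle borrowing energy ΔE, the maximum lifetime is:
Δt_max = ℏ/(2ΔE)

Converting energy:
ΔE = 800.0 MeV = 1.282e-10 J

Δt_max = (1.055e-34 J·s) / (2 × 1.282e-10 J)
Δt_max = 4.114e-25 s = 4.114 × 10^-25 s

Virtual particles with higher borrowed energy exist for shorter times.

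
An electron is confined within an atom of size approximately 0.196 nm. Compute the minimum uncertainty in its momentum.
2.690 × 10^-25 kg·m/s

Using the Heisenberg uncertainty principle:
ΔxΔp ≥ ℏ/2

With Δx ≈ L = 1.960e-10 m (the confinement size):
Δp_min = ℏ/(2Δx)
Δp_min = (1.055e-34 J·s) / (2 × 1.960e-10 m)
Δp_min = 2.690e-25 kg·m/s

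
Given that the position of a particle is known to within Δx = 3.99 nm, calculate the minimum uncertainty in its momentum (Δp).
1.322 × 10^-26 kg·m/s

Using the Heisenberg uncertainty principle:
ΔxΔp ≥ ℏ/2

The minimum uncertainty in momentum is:
Δp_min = ℏ/(2Δx)
Δp_min = (1.055e-34 J·s) / (2 × 3.990e-09 m)
Δp_min = 1.322e-26 kg·m/s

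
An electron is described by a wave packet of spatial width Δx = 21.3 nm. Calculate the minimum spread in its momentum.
2.476 × 10^-27 kg·m/s

For a wave packet, the spatial width Δx and momentum spread Δp are related by the uncertainty principle:
ΔxΔp ≥ ℏ/2

The minimum momentum spread is:
Δp_min = ℏ/(2Δx)
Δp_min = (1.055e-34 J·s) / (2 × 2.130e-08 m)
Δp_min = 2.476e-27 kg·m/s

A wave packet cannot have both a well-defined position and well-defined momentum.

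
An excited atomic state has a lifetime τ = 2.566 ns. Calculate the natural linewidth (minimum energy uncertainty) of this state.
128.256 neV

Using the energy-time uncertainty principle:
ΔEΔt ≥ ℏ/2

The lifetime τ represents the time uncertainty Δt.
The natural linewidth (minimum energy uncertainty) is:

ΔE = ℏ/(2τ)
ΔE = (1.055e-34 J·s) / (2 × 2.566e-09 s)
ΔE = 2.055e-26 J = 128.256 neV

This natural linewidth limits the precision of spectroscopic measurements.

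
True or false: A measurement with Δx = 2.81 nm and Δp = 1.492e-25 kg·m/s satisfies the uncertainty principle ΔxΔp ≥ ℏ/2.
Yes, it satisfies the uncertainty principle.

Calculate the product ΔxΔp:
ΔxΔp = (2.810e-09 m) × (1.492e-25 kg·m/s)
ΔxΔp = 4.193e-34 J·s

Compare to the minimum allowed value ℏ/2:
ℏ/2 = 5.273e-35 J·s

Since ΔxΔp = 4.193e-34 J·s ≥ 5.273e-35 J·s = ℏ/2,
the measurement satisfies the uncertainty principle.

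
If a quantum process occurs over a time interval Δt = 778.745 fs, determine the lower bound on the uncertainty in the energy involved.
422.611 μeV

Using the energy-time uncertainty principle:
ΔEΔt ≥ ℏ/2

The minimum uncertainty in energy is:
ΔE_min = ℏ/(2Δt)
ΔE_min = (1.055e-34 J·s) / (2 × 7.787e-13 s)
ΔE_min = 6.771e-23 J = 422.611 μeV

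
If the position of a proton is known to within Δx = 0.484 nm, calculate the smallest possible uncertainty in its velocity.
65.133 m/s

Using the Heisenberg uncertainty principle and Δp = mΔv:
ΔxΔp ≥ ℏ/2
Δx(mΔv) ≥ ℏ/2

The minimum uncertainty in velocity is:
Δv_min = ℏ/(2mΔx)
Δv_min = (1.055e-34 J·s) / (2 × 1.673e-27 kg × 4.840e-10 m)
Δv_min = 6.513e+01 m/s = 65.133 m/s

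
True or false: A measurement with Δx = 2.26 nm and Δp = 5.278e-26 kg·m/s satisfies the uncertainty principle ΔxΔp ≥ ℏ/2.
Yes, it satisfies the uncertainty principle.

Calculate the product ΔxΔp:
ΔxΔp = (2.260e-09 m) × (5.278e-26 kg·m/s)
ΔxΔp = 1.193e-34 J·s

Compare to the minimum allowed value ℏ/2:
ℏ/2 = 5.273e-35 J·s

Since ΔxΔp = 1.193e-34 J·s ≥ 5.273e-35 J·s = ℏ/2,
the measurement satisfies the uncertainty principle.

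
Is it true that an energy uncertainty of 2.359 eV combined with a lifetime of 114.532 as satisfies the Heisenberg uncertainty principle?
No, it violates the uncertainty relation.

Calculate the product ΔEΔt:
ΔE = 2.359 eV = 3.780e-19 J
ΔEΔt = (3.780e-19 J) × (1.145e-16 s)
ΔEΔt = 4.329e-35 J·s

Compare to the minimum allowed value ℏ/2:
ℏ/2 = 5.273e-35 J·s

Since ΔEΔt = 4.329e-35 J·s < 5.273e-35 J·s = ℏ/2,
this violates the uncertainty relation.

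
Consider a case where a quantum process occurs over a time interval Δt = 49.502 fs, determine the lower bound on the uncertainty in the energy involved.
6.648 meV

Using the energy-time uncertainty principle:
ΔEΔt ≥ ℏ/2

The minimum uncertainty in energy is:
ΔE_min = ℏ/(2Δt)
ΔE_min = (1.055e-34 J·s) / (2 × 4.950e-14 s)
ΔE_min = 1.065e-21 J = 6.648 meV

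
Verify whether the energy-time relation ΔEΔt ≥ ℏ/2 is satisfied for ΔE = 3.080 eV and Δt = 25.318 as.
No, it violates the uncertainty relation.

Calculate the product ΔEΔt:
ΔE = 3.080 eV = 4.935e-19 J
ΔEΔt = (4.935e-19 J) × (2.532e-17 s)
ΔEΔt = 1.249e-35 J·s

Compare to the minimum allowed value ℏ/2:
ℏ/2 = 5.273e-35 J·s

Since ΔEΔt = 1.249e-35 J·s < 5.273e-35 J·s = ℏ/2,
this violates the uncertainty relation.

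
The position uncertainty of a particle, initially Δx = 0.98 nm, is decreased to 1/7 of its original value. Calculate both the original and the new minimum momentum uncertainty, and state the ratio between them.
Original Δp_min = 5.380 × 10^-26 kg·m/s; new Δp'_min = 3.766 × 10^-25 kg·m/s; ratio Δp'_min/Δp_min = 7.

From the uncertainty principle ΔxΔp ≥ ℏ/2, the minimum momentum uncertainty is Δp_min = ℏ/(2Δx).

Original (Δx = 0.98 nm = 9.800e-10 m):
Δp_min = (1.055e-34 J·s)/(2 × 9.800e-10 m) = 5.380e-26 kg·m/s

When Δx → (1/7)Δx:
Δp'_min = ℏ/(2 × (1/7)Δx) = 7 × ℏ/(2Δx) = 7 × Δp_min
Δp'_min = 7 × 5.380e-26 kg·m/s = 3.766e-25 kg·m/s

Since Δp_min ∝ 1/Δx, when Δx is decreased to 1/7 of its original value, Δp_min increases to 7 times its original value.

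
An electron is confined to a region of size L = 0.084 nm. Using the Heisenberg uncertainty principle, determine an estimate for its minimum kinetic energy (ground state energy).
1.350 eV

Using the uncertainty principle to estimate ground state energy:

1. The position uncertainty is approximately the confinement size:
   Δx ≈ L = 8.400e-11 m

2. From ΔxΔp ≥ ℏ/2, the minimum momentum uncertainty is:
   Δp ≈ ℏ/(2L) = 6.277e-25 kg·m/s

3. The kinetic energy is approximately:
   KE ≈ (Δp)²/(2m) = (6.277e-25)²/(2 × 9.109e-31 kg)
   KE ≈ 2.163e-19 J = 1.350 eV

This is an order-of-magnitude estimate of the ground state energy.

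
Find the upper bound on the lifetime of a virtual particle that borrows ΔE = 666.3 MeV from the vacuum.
4.939 × 10^-25 s

Using the energy-time uncertainty principle:
ΔEΔt ≥ ℏ/2

For a virtual particle borrowing energy ΔE, the maximum lifetime is:
Δt_max = ℏ/(2ΔE)

Converting energy:
ΔE = 666.3 MeV = 1.068e-10 J

Δt_max = (1.055e-34 J·s) / (2 × 1.068e-10 J)
Δt_max = 4.939e-25 s = 4.939 × 10^-25 s

Virtual particles with higher borrowed energy exist for shorter times.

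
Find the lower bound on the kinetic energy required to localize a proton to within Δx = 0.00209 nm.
1.188 eV

Localizing a particle requires giving it sufficient momentum uncertainty:

1. From uncertainty principle: Δp ≥ ℏ/(2Δx)
   Δp_min = (1.055e-34 J·s) / (2 × 2.090e-12 m)
   Δp_min = 2.523e-23 kg·m/s

2. This momentum uncertainty corresponds to kinetic energy:
   KE ≈ (Δp)²/(2m) = (2.523e-23)²/(2 × 1.673e-27 kg)
   KE = 1.903e-19 J = 1.188 eV

Tighter localization requires more energy.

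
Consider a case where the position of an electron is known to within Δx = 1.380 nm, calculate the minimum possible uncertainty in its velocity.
41.945 km/s

Using the Heisenberg uncertainty principle and Δp = mΔv:
ΔxΔp ≥ ℏ/2
Δx(mΔv) ≥ ℏ/2

The minimum uncertainty in velocity is:
Δv_min = ℏ/(2mΔx)
Δv_min = (1.055e-34 J·s) / (2 × 9.109e-31 kg × 1.380e-09 m)
Δv_min = 4.194e+04 m/s = 41.945 km/s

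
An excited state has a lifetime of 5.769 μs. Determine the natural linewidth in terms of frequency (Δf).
13.794 kHz

Using the energy-time uncertainty principle and E = hf:
ΔEΔt ≥ ℏ/2
hΔf·Δt ≥ ℏ/2

The minimum frequency uncertainty is:
Δf = ℏ/(2hτ) = 1/(4πτ)
Δf = 1/(4π × 5.769e-06 s)
Δf = 1.379e+04 Hz = 13.794 kHz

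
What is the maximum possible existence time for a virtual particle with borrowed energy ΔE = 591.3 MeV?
5.566 × 10^-25 s

Using the energy-time uncertainty principle:
ΔEΔt ≥ ℏ/2

For a virtual particle borrowing energy ΔE, the maximum lifetime is:
Δt_max = ℏ/(2ΔE)

Converting energy:
ΔE = 591.3 MeV = 9.474e-11 J

Δt_max = (1.055e-34 J·s) / (2 × 9.474e-11 J)
Δt_max = 5.566e-25 s = 5.566 × 10^-25 s

Virtual particles with higher borrowed energy exist for shorter times.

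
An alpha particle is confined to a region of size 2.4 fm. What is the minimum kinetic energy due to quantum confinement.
226.703 keV

Using the uncertainty principle:

1. Position uncertainty: Δx ≈ 2.400e-15 m
2. Minimum momentum uncertainty: Δp = ℏ/(2Δx) = 2.197e-20 kg·m/s
3. Minimum kinetic energy:
   KE = (Δp)²/(2m) = (2.197e-20)²/(2 × 6.645e-27 kg)
   KE = 3.632e-14 J = 226.703 keV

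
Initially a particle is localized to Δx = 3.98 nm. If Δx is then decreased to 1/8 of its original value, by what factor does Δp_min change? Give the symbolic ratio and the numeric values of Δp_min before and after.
Original Δp_min = 1.325 × 10^-26 kg·m/s; new Δp'_min = 1.060 × 10^-25 kg·m/s; ratio Δp'_min/Δp_min = 8.

From the uncertainty principle ΔxΔp ≥ ℏ/2, the minimum momentum uncertainty is Δp_min = ℏ/(2Δx).

Original (Δx = 3.98 nm = 3.980e-09 m):
Δp_min = (1.055e-34 J·s)/(2 × 3.980e-09 m) = 1.325e-26 kg·m/s

When Δx → (1/8)Δx:
Δp'_min = ℏ/(2 × (1/8)Δx) = 8 × ℏ/(2Δx) = 8 × Δp_min
Δp'_min = 8 × 1.325e-26 kg·m/s = 1.060e-25 kg·m/s

Since Δp_min ∝ 1/Δx, when Δx is decreased to 1/8 of its original value, Δp_min increases to 8 times its original value.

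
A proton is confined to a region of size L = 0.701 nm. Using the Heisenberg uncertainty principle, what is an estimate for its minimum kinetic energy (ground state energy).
10.556 μeV

Using the uncertainty principle to estimate ground state energy:

1. The position uncertainty is approximately the confinement size:
   Δx ≈ L = 7.010e-10 m

2. From ΔxΔp ≥ ℏ/2, the minimum momentum uncertainty is:
   Δp ≈ ℏ/(2L) = 7.522e-26 kg·m/s

3. The kinetic energy is approximately:
   KE ≈ (Δp)²/(2m) = (7.522e-26)²/(2 × 1.673e-27 kg)
   KE ≈ 1.691e-24 J = 10.556 μeV

This is an order-of-magnitude estimate of the ground state energy.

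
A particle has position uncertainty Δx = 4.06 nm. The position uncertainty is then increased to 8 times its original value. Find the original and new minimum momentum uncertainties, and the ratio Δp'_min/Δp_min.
Original Δp_min = 1.299 × 10^-26 kg·m/s; new Δp'_min = 1.623 × 10^-27 kg·m/s; ratio Δp'_min/Δp_min = 1/8.

From the uncertainty principle ΔxΔp ≥ ℏ/2, the minimum momentum uncertainty is Δp_min = ℏ/(2Δx).

Original (Δx = 4.06 nm = 4.060e-09 m):
Δp_min = (1.055e-34 J·s)/(2 × 4.060e-09 m) = 1.299e-26 kg·m/s

When Δx → 8Δx:
Δp'_min = ℏ/(2 × 8Δx) = (1/8) × ℏ/(2Δx) = (1/8) × Δp_min
Δp'_min = 1/8 × 1.299e-26 kg·m/s = 1.623e-27 kg·m/s

Since Δp_min ∝ 1/Δx, when Δx is increased to 8 times its original value, Δp_min decreases to 1/8 of its original value.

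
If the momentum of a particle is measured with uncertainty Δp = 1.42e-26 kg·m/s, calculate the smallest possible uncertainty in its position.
3.713 nm

Using the Heisenberg uncertainty principle:
ΔxΔp ≥ ℏ/2

The minimum uncertainty in position is:
Δx_min = ℏ/(2Δp)
Δx_min = (1.055e-34 J·s) / (2 × 1.420e-26 kg·m/s)
Δx_min = 3.713e-09 m = 3.713 nm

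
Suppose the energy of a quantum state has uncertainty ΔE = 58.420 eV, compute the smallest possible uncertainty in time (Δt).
5.633 as

Using the energy-time uncertainty principle:
ΔEΔt ≥ ℏ/2

The minimum uncertainty in time is:
Δt_min = ℏ/(2ΔE)
Δt_min = (1.055e-34 J·s) / (2 × 9.360e-18 J)
Δt_min = 5.633e-18 s = 5.633 as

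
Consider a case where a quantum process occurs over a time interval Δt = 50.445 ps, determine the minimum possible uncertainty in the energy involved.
6.524 μeV

Using the energy-time uncertainty principle:
ΔEΔt ≥ ℏ/2

The minimum uncertainty in energy is:
ΔE_min = ℏ/(2Δt)
ΔE_min = (1.055e-34 J·s) / (2 × 5.045e-11 s)
ΔE_min = 1.045e-24 J = 6.524 μeV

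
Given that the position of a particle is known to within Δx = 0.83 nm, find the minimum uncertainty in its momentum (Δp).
6.353 × 10^-26 kg·m/s

Using the Heisenberg uncertainty principle:
ΔxΔp ≥ ℏ/2

The minimum uncertainty in momentum is:
Δp_min = ℏ/(2Δx)
Δp_min = (1.055e-34 J·s) / (2 × 8.300e-10 m)
Δp_min = 6.353e-26 kg·m/s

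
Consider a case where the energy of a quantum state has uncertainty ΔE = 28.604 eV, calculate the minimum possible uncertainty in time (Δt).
11.506 as

Using the energy-time uncertainty principle:
ΔEΔt ≥ ℏ/2

The minimum uncertainty in time is:
Δt_min = ℏ/(2ΔE)
Δt_min = (1.055e-34 J·s) / (2 × 4.583e-18 J)
Δt_min = 1.151e-17 s = 11.506 as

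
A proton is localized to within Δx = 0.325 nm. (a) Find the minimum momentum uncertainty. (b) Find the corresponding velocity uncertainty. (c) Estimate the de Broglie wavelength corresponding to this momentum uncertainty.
(a) Δp_min = 1.622 × 10^-25 kg·m/s
(b) Δv_min = 96.999 m/s
(c) λ_dB = 4.084 nm

Step-by-step:

(a) From the uncertainty principle:
Δp_min = ℏ/(2Δx) = (1.055e-34 J·s)/(2 × 3.250e-10 m) = 1.622e-25 kg·m/s

(b) The velocity uncertainty:
Δv = Δp/m = (1.622e-25 kg·m/s)/(1.673e-27 kg) = 9.700e+01 m/s = 96.999 m/s

(c) The de Broglie wavelength for this momentum:
λ = h/p = (6.626e-34 J·s)/(1.622e-25 kg·m/s) = 4.084e-09 m = 4.084 nm

Note: The de Broglie wavelength is comparable to the localization size, as expected from wave-particle duality.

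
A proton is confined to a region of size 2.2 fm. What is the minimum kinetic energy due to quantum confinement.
1.072 MeV

Using the uncertainty principle:

1. Position uncertainty: Δx ≈ 2.200e-15 m
2. Minimum momentum uncertainty: Δp = ℏ/(2Δx) = 2.397e-20 kg·m/s
3. Minimum kinetic energy:
   KE = (Δp)²/(2m) = (2.397e-20)²/(2 × 1.673e-27 kg)
   KE = 1.717e-13 J = 1.072 MeV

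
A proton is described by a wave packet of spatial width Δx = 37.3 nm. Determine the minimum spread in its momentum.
1.414 × 10^-27 kg·m/s

For a wave packet, the spatial width Δx and momentum spread Δp are related by the uncertainty principle:
ΔxΔp ≥ ℏ/2

The minimum momentum spread is:
Δp_min = ℏ/(2Δx)
Δp_min = (1.055e-34 J·s) / (2 × 3.730e-08 m)
Δp_min = 1.414e-27 kg·m/s

A wave packet cannot have both a well-defined position and well-defined momentum.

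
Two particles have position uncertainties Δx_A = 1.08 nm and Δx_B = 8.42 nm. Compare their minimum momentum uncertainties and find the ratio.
Particle A has the larger minimum momentum uncertainty, by a factor of 7.80.

For each particle, the minimum momentum uncertainty is Δp_min = ℏ/(2Δx):

Particle A: Δp_A = ℏ/(2×1.080e-09 m) = 4.882e-26 kg·m/s
Particle B: Δp_B = ℏ/(2×8.420e-09 m) = 6.262e-27 kg·m/s

Ratio: Δp_A/Δp_B = 7.80

Since Δp_min ∝ 1/Δx, the particle with smaller position uncertainty (A) has larger momentum uncertainty.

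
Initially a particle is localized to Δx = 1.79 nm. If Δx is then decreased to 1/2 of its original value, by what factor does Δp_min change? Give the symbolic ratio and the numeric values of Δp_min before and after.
Original Δp_min = 2.946 × 10^-26 kg·m/s; new Δp'_min = 5.891 × 10^-26 kg·m/s; ratio Δp'_min/Δp_min = 2.

From the uncertainty principle ΔxΔp ≥ ℏ/2, the minimum momentum uncertainty is Δp_min = ℏ/(2Δx).

Original (Δx = 1.79 nm = 1.790e-09 m):
Δp_min = (1.055e-34 J·s)/(2 × 1.790e-09 m) = 2.946e-26 kg·m/s

When Δx → (1/2)Δx:
Δp'_min = ℏ/(2 × (1/2)Δx) = 2 × ℏ/(2Δx) = 2 × Δp_min
Δp'_min = 2 × 2.946e-26 kg·m/s = 5.891e-26 kg·m/s

Since Δp_min ∝ 1/Δx, when Δx is decreased to 1/2 of its original value, Δp_min increases to 2 times its original value.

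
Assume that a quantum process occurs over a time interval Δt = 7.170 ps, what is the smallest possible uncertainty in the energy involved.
45.900 μeV

Using the energy-time uncertainty principle:
ΔEΔt ≥ ℏ/2

The minimum uncertainty in energy is:
ΔE_min = ℏ/(2Δt)
ΔE_min = (1.055e-34 J·s) / (2 × 7.170e-12 s)
ΔE_min = 7.354e-24 J = 45.900 μeV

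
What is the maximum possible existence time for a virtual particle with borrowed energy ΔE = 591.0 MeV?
5.569 × 10^-25 s

Using the energy-time uncertainty principle:
ΔEΔt ≥ ℏ/2

For a virtual particle borrowing energy ΔE, the maximum lifetime is:
Δt_max = ℏ/(2ΔE)

Converting energy:
ΔE = 591.0 MeV = 9.469e-11 J

Δt_max = (1.055e-34 J·s) / (2 × 9.469e-11 J)
Δt_max = 5.569e-25 s = 5.569 × 10^-25 s

Virtual particles with higher borrowed energy exist for shorter times.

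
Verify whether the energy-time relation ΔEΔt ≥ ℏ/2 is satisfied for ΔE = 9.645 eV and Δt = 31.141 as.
No, it violates the uncertainty relation.

Calculate the product ΔEΔt:
ΔE = 9.645 eV = 1.545e-18 J
ΔEΔt = (1.545e-18 J) × (3.114e-17 s)
ΔEΔt = 4.812e-35 J·s

Compare to the minimum allowed value ℏ/2:
ℏ/2 = 5.273e-35 J·s

Since ΔEΔt = 4.812e-35 J·s < 5.273e-35 J·s = ℏ/2,
this violates the uncertainty relation.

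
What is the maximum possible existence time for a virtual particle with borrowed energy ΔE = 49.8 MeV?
6.609 ys

Using the energy-time uncertainty principle:
ΔEΔt ≥ ℏ/2

For a virtual particle borrowing energy ΔE, the maximum lifetime is:
Δt_max = ℏ/(2ΔE)

Converting energy:
ΔE = 49.8 MeV = 7.979e-12 J

Δt_max = (1.055e-34 J·s) / (2 × 7.979e-12 J)
Δt_max = 6.609e-24 s = 6.609 ys

Virtual particles with higher borrowed energy exist for shorter times.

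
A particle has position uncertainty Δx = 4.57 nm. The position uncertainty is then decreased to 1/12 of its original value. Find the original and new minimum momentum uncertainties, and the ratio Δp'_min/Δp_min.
Original Δp_min = 1.154 × 10^-26 kg·m/s; new Δp'_min = 1.385 × 10^-25 kg·m/s; ratio Δp'_min/Δp_min = 12.

From the uncertainty principle ΔxΔp ≥ ℏ/2, the minimum momentum uncertainty is Δp_min = ℏ/(2Δx).

Original (Δx = 4.57 nm = 4.570e-09 m):
Δp_min = (1.055e-34 J·s)/(2 × 4.570e-09 m) = 1.154e-26 kg·m/s

When Δx → (1/12)Δx:
Δp'_min = ℏ/(2 × (1/12)Δx) = 12 × ℏ/(2Δx) = 12 × Δp_min
Δp'_min = 12 × 1.154e-26 kg·m/s = 1.385e-25 kg·m/s

Since Δp_min ∝ 1/Δx, when Δx is decreased to 1/12 of its original value, Δp_min increases to 12 times its original value.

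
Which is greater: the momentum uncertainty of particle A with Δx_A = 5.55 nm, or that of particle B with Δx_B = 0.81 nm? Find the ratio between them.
Particle B has the larger minimum momentum uncertainty, by a factor of 6.85.

For each particle, the minimum momentum uncertainty is Δp_min = ℏ/(2Δx):

Particle A: Δp_A = ℏ/(2×5.550e-09 m) = 9.501e-27 kg·m/s
Particle B: Δp_B = ℏ/(2×8.100e-10 m) = 6.510e-26 kg·m/s

Ratio: Δp_B/Δp_A = 6.85

Since Δp_min ∝ 1/Δx, the particle with smaller position uncertainty (B) has larger momentum uncertainty.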